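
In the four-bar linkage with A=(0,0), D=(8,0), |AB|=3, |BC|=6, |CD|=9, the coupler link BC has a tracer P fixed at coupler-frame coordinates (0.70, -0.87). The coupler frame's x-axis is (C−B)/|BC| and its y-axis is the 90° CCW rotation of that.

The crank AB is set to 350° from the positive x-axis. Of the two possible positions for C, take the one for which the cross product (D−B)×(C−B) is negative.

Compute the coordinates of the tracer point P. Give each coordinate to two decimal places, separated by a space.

1.95 -1.01

A=(0,0), D=(8.00,0)
B = A + 3.00·(cos350°, sin350°) = (2.9544, -0.5209)
|BD| = 5.0724
circle(B,6.00) ∩ circle(D,9.00): a=-1.8996, h=5.6914
  candidates: C₊=(0.4804,4.9452) cross=28.869; C₋=(1.6494,-6.3773) cross=-28.869
  mode - wants cross < 0 → take C=(1.6494,-6.3773) (cross=-28.869)
ex = (C−B)/|BC| = (-0.2175,-0.9761); ey = (0.9761,-0.2175)
P = B + 0.70·ex + -0.87·ey = (1.9530,-1.0150)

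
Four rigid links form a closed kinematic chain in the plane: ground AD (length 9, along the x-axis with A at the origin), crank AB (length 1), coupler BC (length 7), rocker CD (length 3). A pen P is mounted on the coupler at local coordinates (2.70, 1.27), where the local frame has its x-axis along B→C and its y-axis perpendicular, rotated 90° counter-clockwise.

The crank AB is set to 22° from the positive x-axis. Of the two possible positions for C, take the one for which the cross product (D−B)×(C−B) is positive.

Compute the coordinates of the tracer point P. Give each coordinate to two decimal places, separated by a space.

A=(0,0), D=(9.00,0)
B = A + 1.00·(cos22°, sin22°) = (0.9272, 0.3746)
|BD| = 8.0815
circle(B,7.00) ∩ circle(D,3.00): a=6.5155, h=2.5589
  candidates: C₊=(7.5543,2.6287) cross=20.679; C₋=(7.3171,-2.4835) cross=-20.679
  mode + wants cross > 0 → take C=(7.5543,2.6287) (cross=20.679)
ex = (C−B)/|BC| = (0.9467,0.3220); ey = (-0.3220,0.9467)
P = B + 2.70·ex + 1.27·ey = (3.0744,2.4464)

3.07 2.45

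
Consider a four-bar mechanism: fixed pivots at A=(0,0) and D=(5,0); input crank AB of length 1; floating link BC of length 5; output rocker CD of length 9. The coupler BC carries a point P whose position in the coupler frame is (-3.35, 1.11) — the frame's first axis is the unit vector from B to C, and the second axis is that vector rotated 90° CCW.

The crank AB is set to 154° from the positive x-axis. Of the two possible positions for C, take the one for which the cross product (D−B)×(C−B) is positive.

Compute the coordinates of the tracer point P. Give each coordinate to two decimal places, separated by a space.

-1.01 -3.09

A=(0,0), D=(5.00,0)
B = A + 1.00·(cos154°, sin154°) = (-0.8988, 0.4384)
|BD| = 5.9151
circle(B,5.00) ∩ circle(D,9.00): a=-1.7761, h=4.6739
  candidates: C₊=(-2.3237,5.2310) cross=27.646; C₋=(-3.0164,-4.0910) cross=-27.646
  mode + wants cross > 0 → take C=(-2.3237,5.2310) (cross=27.646)
ex = (C−B)/|BC| = (-0.2850,0.9585); ey = (-0.9585,-0.2850)
P = B + -3.35·ex + 1.11·ey = (-1.0081,-3.0890)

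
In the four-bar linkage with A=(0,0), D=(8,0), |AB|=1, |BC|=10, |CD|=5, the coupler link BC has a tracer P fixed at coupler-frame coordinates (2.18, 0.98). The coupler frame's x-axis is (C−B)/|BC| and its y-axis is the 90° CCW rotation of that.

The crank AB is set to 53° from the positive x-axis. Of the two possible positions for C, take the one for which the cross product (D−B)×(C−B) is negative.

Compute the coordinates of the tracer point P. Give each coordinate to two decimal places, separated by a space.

A=(0,0), D=(8.00,0)
B = A + 1.00·(cos53°, sin53°) = (0.6018, 0.7986)
|BD| = 7.4412
circle(B,10.00) ∩ circle(D,5.00): a=8.7601, h=4.8229
  candidates: C₊=(9.8290,4.6535) cross=35.888; C₋=(8.7937,-4.9366) cross=-35.888
  mode - wants cross < 0 → take C=(8.7937,-4.9366) (cross=-35.888)
ex = (C−B)/|BC| = (0.8192,-0.5735); ey = (0.5735,0.8192)
P = B + 2.18·ex + 0.98·ey = (2.9497,0.3512)

2.95 0.35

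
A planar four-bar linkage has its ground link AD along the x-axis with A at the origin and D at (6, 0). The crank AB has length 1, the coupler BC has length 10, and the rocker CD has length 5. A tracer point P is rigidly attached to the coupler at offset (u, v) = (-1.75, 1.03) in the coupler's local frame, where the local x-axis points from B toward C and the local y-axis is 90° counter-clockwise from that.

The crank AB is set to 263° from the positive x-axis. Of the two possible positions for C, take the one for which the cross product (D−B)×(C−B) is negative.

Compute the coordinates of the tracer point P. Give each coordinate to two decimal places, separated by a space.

A=(0,0), D=(6.00,0)
B = A + 1.00·(cos263°, sin263°) = (-0.1219, -0.9925)
|BD| = 6.2018
circle(B,10.00) ∩ circle(D,5.00): a=9.1475, h=4.0401
  candidates: C₊=(8.2612,4.4595) cross=25.056; C₋=(9.5543,-3.5166) cross=-25.056
  mode - wants cross < 0 → take C=(9.5543,-3.5166) (cross=-25.056)
ex = (C−B)/|BC| = (0.9676,-0.2524); ey = (0.2524,0.9676)
P = B + -1.75·ex + 1.03·ey = (-1.5552,0.4458)

-1.56 0.45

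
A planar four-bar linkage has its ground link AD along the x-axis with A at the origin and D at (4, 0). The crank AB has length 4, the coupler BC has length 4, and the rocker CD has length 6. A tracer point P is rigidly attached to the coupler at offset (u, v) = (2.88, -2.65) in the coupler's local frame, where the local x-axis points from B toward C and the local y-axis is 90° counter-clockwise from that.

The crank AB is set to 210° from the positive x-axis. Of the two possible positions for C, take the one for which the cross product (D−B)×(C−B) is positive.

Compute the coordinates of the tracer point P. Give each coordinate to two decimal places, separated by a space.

A=(0,0), D=(4.00,0)
B = A + 4.00·(cos210°, sin210°) = (-3.4641, -2.0000)
|BD| = 7.7274
circle(B,4.00) ∩ circle(D,6.00): a=2.5696, h=3.0655
  candidates: C₊=(-1.7755,1.6261) cross=23.688; C₋=(-0.1886,-4.2960) cross=-23.688
  mode + wants cross > 0 → take C=(-1.7755,1.6261) (cross=23.688)
ex = (C−B)/|BC| = (0.4222,0.9065); ey = (-0.9065,0.4222)
P = B + 2.88·ex + -2.65·ey = (0.1540,-0.5080)

0.15 -0.51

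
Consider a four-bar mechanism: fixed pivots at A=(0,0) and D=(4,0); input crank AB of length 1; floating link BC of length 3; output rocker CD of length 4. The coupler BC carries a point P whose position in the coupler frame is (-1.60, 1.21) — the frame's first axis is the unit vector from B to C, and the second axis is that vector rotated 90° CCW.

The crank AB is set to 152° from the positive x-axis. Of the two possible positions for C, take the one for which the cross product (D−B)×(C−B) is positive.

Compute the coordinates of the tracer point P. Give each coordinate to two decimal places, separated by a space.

A=(0,0), D=(4.00,0)
B = A + 1.00·(cos152°, sin152°) = (-0.8829, 0.4695)
|BD| = 4.9055
circle(B,3.00) ∩ circle(D,4.00): a=1.7392, h=2.4444
  candidates: C₊=(1.0822,2.7362) cross=11.991; C₋=(0.6144,-2.1301) cross=-11.991
  mode + wants cross > 0 → take C=(1.0822,2.7362) (cross=11.991)
ex = (C−B)/|BC| = (0.6551,0.7556); ey = (-0.7556,0.6551)
P = B + -1.60·ex + 1.21·ey = (-2.8453,0.0532)

-2.85 0.05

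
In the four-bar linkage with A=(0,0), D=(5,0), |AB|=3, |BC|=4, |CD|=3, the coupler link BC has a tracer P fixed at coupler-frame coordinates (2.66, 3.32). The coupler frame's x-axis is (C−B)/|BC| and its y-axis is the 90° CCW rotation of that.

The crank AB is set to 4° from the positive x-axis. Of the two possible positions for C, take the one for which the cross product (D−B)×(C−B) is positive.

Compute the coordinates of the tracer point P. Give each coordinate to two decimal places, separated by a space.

A=(0,0), D=(5.00,0)
B = A + 3.00·(cos4°, sin4°) = (2.9927, 0.2093)
|BD| = 2.0182
circle(B,4.00) ∩ circle(D,3.00): a=2.7433, h=2.9110
  candidates: C₊=(6.0231,2.8202) cross=5.875; C₋=(5.4194,-2.9705) cross=-5.875
  mode + wants cross > 0 → take C=(6.0231,2.8202) (cross=5.875)
ex = (C−B)/|BC| = (0.7576,0.6527); ey = (-0.6527,0.7576)
P = B + 2.66·ex + 3.32·ey = (2.8409,4.4607)

2.84 4.46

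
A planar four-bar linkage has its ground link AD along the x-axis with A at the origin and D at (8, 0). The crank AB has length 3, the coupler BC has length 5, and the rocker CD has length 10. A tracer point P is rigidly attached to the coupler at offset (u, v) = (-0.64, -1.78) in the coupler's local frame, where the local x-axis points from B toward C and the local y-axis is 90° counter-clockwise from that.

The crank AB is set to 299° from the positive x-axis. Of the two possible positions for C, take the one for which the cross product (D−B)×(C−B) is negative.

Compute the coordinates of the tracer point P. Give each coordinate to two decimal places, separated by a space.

-0.33 -2.01

A=(0,0), D=(8.00,0)
B = A + 3.00·(cos299°, sin299°) = (1.4544, -2.6239)
|BD| = 7.0519
circle(B,5.00) ∩ circle(D,10.00): a=-1.7918, h=4.6679
  candidates: C₊=(-1.9455,1.0422) cross=32.918; C₋=(1.5281,-7.6233) cross=-32.918
  mode - wants cross < 0 → take C=(1.5281,-7.6233) (cross=-32.918)
ex = (C−B)/|BC| = (0.0147,-0.9999); ey = (0.9999,0.0147)
P = B + -0.64·ex + -1.78·ey = (-0.3348,-2.0102)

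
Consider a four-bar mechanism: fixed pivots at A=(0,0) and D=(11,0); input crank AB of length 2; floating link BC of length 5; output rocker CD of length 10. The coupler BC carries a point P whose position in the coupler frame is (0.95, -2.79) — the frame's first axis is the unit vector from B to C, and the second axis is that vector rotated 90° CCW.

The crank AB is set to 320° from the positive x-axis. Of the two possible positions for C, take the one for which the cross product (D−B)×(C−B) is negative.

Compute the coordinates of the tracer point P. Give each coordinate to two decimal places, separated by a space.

A=(0,0), D=(11.00,0)
B = A + 2.00·(cos320°, sin320°) = (1.5321, -1.2856)
|BD| = 9.5548
circle(B,5.00) ∩ circle(D,10.00): a=0.8527, h=4.9268
  candidates: C₊=(1.7141,3.7111) cross=47.074; C₋=(3.0399,-6.0528) cross=-47.074
  mode - wants cross < 0 → take C=(3.0399,-6.0528) (cross=-47.074)
ex = (C−B)/|BC| = (0.3016,-0.9534); ey = (0.9534,0.3016)
P = B + 0.95·ex + -2.79·ey = (-0.8415,-3.0327)

-0.84 -3.03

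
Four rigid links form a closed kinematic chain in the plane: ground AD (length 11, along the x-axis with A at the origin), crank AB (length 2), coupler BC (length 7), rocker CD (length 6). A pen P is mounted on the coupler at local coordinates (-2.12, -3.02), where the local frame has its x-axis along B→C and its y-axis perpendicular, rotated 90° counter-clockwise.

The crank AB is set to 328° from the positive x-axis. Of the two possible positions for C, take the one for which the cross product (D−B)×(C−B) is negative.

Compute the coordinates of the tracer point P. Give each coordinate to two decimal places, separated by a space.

-1.73 -2.42

A=(0,0), D=(11.00,0)
B = A + 2.00·(cos328°, sin328°) = (1.6961, -1.0598)
|BD| = 9.3641
circle(B,7.00) ∩ circle(D,6.00): a=5.3762, h=4.4829
  candidates: C₊=(6.5303,4.0028) cross=41.979; C₋=(7.5451,-4.9055) cross=-41.979
  mode - wants cross < 0 → take C=(7.5451,-4.9055) (cross=-41.979)
ex = (C−B)/|BC| = (0.8356,-0.5494); ey = (0.5494,0.8356)
P = B + -2.12·ex + -3.02·ey = (-1.7344,-2.4186)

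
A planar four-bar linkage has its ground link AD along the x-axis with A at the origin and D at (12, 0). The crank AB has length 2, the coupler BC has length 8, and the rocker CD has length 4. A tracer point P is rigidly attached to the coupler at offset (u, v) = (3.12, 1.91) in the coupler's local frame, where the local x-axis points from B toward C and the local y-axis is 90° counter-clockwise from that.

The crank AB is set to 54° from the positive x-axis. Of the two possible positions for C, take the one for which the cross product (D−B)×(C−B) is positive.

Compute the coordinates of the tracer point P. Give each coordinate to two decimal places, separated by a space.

3.99 3.95

A=(0,0), D=(12.00,0)
B = A + 2.00·(cos54°, sin54°) = (1.1756, 1.6180)
|BD| = 10.9447
circle(B,8.00) ∩ circle(D,4.00): a=7.6652, h=2.2902
  candidates: C₊=(9.0951,2.7498) cross=25.065; C₋=(8.4180,-1.7802) cross=-25.065
  mode + wants cross > 0 → take C=(9.0951,2.7498) (cross=25.065)
ex = (C−B)/|BC| = (0.9899,0.1415); ey = (-0.1415,0.9899)
P = B + 3.12·ex + 1.91·ey = (3.9940,3.9502)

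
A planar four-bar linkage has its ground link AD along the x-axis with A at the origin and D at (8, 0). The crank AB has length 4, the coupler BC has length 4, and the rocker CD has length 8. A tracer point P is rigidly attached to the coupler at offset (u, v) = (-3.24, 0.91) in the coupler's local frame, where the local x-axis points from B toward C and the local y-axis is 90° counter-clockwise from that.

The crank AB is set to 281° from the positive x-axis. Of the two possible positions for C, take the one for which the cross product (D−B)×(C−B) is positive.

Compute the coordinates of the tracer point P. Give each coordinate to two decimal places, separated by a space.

A=(0,0), D=(8.00,0)
B = A + 4.00·(cos281°, sin281°) = (0.7632, -3.9265)
|BD| = 8.2334
circle(B,4.00) ∩ circle(D,8.00): a=1.2017, h=3.8152
  candidates: C₊=(0.0000,-0.0000) cross=31.412; C₋=(3.6390,-6.7068) cross=-31.412
  mode + wants cross > 0 → take C=(0.0000,-0.0000) (cross=31.412)
ex = (C−B)/|BC| = (-0.1908,0.9816); ey = (-0.9816,-0.1908)
P = B + -3.24·ex + 0.91·ey = (0.4882,-7.2806)

0.49 -7.28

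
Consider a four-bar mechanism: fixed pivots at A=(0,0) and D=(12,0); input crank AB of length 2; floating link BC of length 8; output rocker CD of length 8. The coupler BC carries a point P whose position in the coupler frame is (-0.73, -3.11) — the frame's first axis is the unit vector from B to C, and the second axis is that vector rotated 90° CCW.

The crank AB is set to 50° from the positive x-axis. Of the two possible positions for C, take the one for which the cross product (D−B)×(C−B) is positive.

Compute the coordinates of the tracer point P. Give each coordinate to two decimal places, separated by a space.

2.69 -1.34

A=(0,0), D=(12.00,0)
B = A + 2.00·(cos50°, sin50°) = (1.2856, 1.5321)
|BD| = 10.8234
circle(B,8.00) ∩ circle(D,8.00): a=5.4117, h=5.8918
  candidates: C₊=(7.4768,6.5985) cross=63.769; C₋=(5.8088,-5.0664) cross=-63.769
  mode + wants cross > 0 → take C=(7.4768,6.5985) (cross=63.769)
ex = (C−B)/|BC| = (0.7739,0.6333); ey = (-0.6333,0.7739)
P = B + -0.73·ex + -3.11·ey = (2.6902,-1.3371)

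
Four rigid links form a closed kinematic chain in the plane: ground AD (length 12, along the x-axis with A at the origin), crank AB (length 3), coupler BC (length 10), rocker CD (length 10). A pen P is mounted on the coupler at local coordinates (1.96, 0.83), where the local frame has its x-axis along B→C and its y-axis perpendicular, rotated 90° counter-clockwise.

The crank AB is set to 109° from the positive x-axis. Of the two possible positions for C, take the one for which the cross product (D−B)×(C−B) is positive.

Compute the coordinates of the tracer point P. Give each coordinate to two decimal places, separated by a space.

0.12 4.66

A=(0,0), D=(12.00,0)
B = A + 3.00·(cos109°, sin109°) = (-0.9767, 2.8366)
|BD| = 13.2831
circle(B,10.00) ∩ circle(D,10.00): a=6.6416, h=7.4759
  candidates: C₊=(7.1081,8.7218) cross=99.304; C₋=(3.9152,-5.8852) cross=-99.304
  mode + wants cross > 0 → take C=(7.1081,8.7218) (cross=99.304)
ex = (C−B)/|BC| = (0.8085,0.5885); ey = (-0.5885,0.8085)
P = B + 1.96·ex + 0.83·ey = (0.1194,4.6611)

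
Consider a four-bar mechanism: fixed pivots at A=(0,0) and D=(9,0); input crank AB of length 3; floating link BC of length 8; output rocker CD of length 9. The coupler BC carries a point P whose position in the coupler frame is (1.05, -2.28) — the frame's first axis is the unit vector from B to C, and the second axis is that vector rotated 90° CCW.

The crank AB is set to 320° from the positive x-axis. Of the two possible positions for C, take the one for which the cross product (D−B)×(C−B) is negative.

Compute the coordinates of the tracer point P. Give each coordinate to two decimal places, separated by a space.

0.94 -4.04

A=(0,0), D=(9.00,0)
B = A + 3.00·(cos320°, sin320°) = (2.2981, -1.9284)
|BD| = 6.9738
circle(B,8.00) ∩ circle(D,9.00): a=2.2680, h=7.6718
  candidates: C₊=(2.3564,6.0714) cross=53.501; C₋=(6.5991,-8.6739) cross=-53.501
  mode - wants cross < 0 → take C=(6.5991,-8.6739) (cross=-53.501)
ex = (C−B)/|BC| = (0.5376,-0.8432); ey = (0.8432,0.5376)
P = B + 1.05·ex + -2.28·ey = (0.9402,-4.0395)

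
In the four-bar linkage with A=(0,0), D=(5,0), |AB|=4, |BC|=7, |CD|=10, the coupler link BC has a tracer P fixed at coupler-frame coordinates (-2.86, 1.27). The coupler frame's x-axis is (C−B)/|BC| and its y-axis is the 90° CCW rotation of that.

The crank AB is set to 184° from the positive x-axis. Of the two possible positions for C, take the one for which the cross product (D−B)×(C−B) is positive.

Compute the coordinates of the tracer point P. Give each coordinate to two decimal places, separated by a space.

A=(0,0), D=(5.00,0)
B = A + 4.00·(cos184°, sin184°) = (-3.9903, -0.2790)
|BD| = 8.9946
circle(B,7.00) ∩ circle(D,10.00): a=1.6623, h=6.7998
  candidates: C₊=(-2.5397,6.5690) cross=61.161; C₋=(-2.1179,-7.0240) cross=-61.161
  mode + wants cross > 0 → take C=(-2.5397,6.5690) (cross=61.161)
ex = (C−B)/|BC| = (0.2072,0.9783); ey = (-0.9783,0.2072)
P = B + -2.86·ex + 1.27·ey = (-5.8253,-2.8138)

-5.83 -2.81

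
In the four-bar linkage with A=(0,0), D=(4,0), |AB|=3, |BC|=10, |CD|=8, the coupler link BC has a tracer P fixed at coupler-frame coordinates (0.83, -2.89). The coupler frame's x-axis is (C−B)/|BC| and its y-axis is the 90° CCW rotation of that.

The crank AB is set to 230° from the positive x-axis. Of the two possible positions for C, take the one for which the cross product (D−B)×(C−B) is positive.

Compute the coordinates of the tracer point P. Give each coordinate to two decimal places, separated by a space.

1.08 -2.28

A=(0,0), D=(4.00,0)
B = A + 3.00·(cos230°, sin230°) = (-1.9284, -2.2981)
|BD| = 6.3582
circle(B,10.00) ∩ circle(D,8.00): a=6.0101, h=7.9924
  candidates: C₊=(0.7866,7.3263) cross=50.818; C₋=(6.5642,-7.5779) cross=-50.818
  mode + wants cross > 0 → take C=(0.7866,7.3263) (cross=50.818)
ex = (C−B)/|BC| = (0.2715,0.9624); ey = (-0.9624,0.2715)
P = B + 0.83·ex + -2.89·ey = (1.0784,-2.2839)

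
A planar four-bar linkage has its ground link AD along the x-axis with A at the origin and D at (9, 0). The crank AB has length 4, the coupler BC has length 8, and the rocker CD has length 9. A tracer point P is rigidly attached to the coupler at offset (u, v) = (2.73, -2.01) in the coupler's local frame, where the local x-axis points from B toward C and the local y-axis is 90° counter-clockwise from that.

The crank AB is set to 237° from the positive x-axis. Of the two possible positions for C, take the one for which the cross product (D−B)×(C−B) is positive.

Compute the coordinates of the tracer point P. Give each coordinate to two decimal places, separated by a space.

A=(0,0), D=(9.00,0)
B = A + 4.00·(cos237°, sin237°) = (-2.1786, -3.3547)
|BD| = 11.6711
circle(B,8.00) ∩ circle(D,9.00): a=5.1072, h=6.1576
  candidates: C₊=(0.9432,4.0111) cross=71.866; C₋=(4.4831,-7.7844) cross=-71.866
  mode + wants cross > 0 → take C=(0.9432,4.0111) (cross=71.866)
ex = (C−B)/|BC| = (0.3902,0.9207); ey = (-0.9207,0.3902)
P = B + 2.73·ex + -2.01·ey = (0.7374,-1.6255)

0.74 -1.63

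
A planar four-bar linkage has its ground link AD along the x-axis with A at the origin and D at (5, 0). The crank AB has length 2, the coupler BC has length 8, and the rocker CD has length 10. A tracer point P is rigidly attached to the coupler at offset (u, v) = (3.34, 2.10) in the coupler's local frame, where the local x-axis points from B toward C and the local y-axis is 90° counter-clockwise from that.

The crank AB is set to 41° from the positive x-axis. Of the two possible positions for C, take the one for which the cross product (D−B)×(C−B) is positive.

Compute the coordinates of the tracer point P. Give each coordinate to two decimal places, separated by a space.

-0.66 4.61

A=(0,0), D=(5.00,0)
B = A + 2.00·(cos41°, sin41°) = (1.5094, 1.3121)
|BD| = 3.7290
circle(B,8.00) ∩ circle(D,10.00): a=-2.9624, h=7.4313
  candidates: C₊=(1.3512,9.3106) cross=27.712; C₋=(-3.8784,-4.6016) cross=-27.712
  mode + wants cross > 0 → take C=(1.3512,9.3106) (cross=27.712)
ex = (C−B)/|BC| = (-0.0198,0.9998); ey = (-0.9998,-0.0198)
P = B + 3.34·ex + 2.10·ey = (-0.6562,4.6099)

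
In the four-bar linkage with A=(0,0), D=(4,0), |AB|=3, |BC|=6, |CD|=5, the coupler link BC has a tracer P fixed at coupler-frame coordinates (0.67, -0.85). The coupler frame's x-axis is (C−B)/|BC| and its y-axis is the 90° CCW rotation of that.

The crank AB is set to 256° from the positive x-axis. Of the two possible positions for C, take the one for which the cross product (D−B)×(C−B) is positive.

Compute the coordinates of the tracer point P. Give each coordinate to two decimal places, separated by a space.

0.20 -2.35

A=(0,0), D=(4.00,0)
B = A + 3.00·(cos256°, sin256°) = (-0.7258, -2.9109)
|BD| = 5.5503
circle(B,6.00) ∩ circle(D,5.00): a=3.7661, h=4.6708
  candidates: C₊=(0.0312,3.0412) cross=25.925; C₋=(4.9305,-4.9127) cross=-25.925
  mode + wants cross > 0 → take C=(0.0312,3.0412) (cross=25.925)
ex = (C−B)/|BC| = (0.1262,0.9920); ey = (-0.9920,0.1262)
P = B + 0.67·ex + -0.85·ey = (0.2020,-2.3535)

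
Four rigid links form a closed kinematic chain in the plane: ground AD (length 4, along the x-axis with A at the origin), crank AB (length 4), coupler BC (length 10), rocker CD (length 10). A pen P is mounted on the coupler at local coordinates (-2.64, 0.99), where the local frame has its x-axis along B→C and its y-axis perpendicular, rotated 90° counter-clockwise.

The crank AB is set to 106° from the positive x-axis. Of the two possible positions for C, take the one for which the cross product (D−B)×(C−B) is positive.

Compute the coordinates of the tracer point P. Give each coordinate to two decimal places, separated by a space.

-3.84 3.17

A=(0,0), D=(4.00,0)
B = A + 4.00·(cos106°, sin106°) = (-1.1025, 3.8450)
|BD| = 6.3891
circle(B,10.00) ∩ circle(D,10.00): a=3.1945, h=9.4760
  candidates: C₊=(7.1515,9.4904) cross=60.543; C₋=(-4.2541,-5.6454) cross=-60.543
  mode + wants cross > 0 → take C=(7.1515,9.4904) (cross=60.543)
ex = (C−B)/|BC| = (0.8254,0.5645); ey = (-0.5645,0.8254)
P = B + -2.64·ex + 0.99·ey = (-3.8405,3.1718)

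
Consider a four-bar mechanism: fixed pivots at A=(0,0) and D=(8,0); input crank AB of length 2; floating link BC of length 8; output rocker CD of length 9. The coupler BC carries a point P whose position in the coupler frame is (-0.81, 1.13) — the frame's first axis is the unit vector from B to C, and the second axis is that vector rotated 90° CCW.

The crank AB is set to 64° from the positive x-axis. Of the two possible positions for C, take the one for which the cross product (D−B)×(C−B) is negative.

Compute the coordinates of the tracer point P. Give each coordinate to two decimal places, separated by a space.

1.94 2.69

A=(0,0), D=(8.00,0)
B = A + 2.00·(cos64°, sin64°) = (0.8767, 1.7976)
|BD| = 7.3466
circle(B,8.00) ∩ circle(D,9.00): a=2.5163, h=7.5940
  candidates: C₊=(5.1747,8.5450) cross=55.790; C₋=(1.4584,-6.1812) cross=-55.790
  mode - wants cross < 0 → take C=(1.4584,-6.1812) (cross=-55.790)
ex = (C−B)/|BC| = (0.0727,-0.9974); ey = (0.9974,0.0727)
P = B + -0.81·ex + 1.13·ey = (1.9449,2.6876)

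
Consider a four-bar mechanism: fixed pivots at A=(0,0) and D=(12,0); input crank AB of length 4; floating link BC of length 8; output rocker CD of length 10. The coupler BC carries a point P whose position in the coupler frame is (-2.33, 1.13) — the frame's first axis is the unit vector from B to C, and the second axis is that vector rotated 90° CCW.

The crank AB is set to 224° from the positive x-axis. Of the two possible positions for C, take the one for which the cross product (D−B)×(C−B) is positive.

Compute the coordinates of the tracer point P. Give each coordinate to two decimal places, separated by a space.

-5.28 -3.74

A=(0,0), D=(12.00,0)
B = A + 4.00·(cos224°, sin224°) = (-2.8774, -2.7786)
|BD| = 15.1346
circle(B,8.00) ∩ circle(D,10.00): a=6.3780, h=4.8292
  candidates: C₊=(2.5056,3.1395) cross=73.088; C₋=(4.2788,-6.3548) cross=-73.088
  mode + wants cross > 0 → take C=(2.5056,3.1395) (cross=73.088)
ex = (C−B)/|BC| = (0.6729,0.7398); ey = (-0.7398,0.6729)
P = B + -2.33·ex + 1.13·ey = (-5.2811,-3.7419)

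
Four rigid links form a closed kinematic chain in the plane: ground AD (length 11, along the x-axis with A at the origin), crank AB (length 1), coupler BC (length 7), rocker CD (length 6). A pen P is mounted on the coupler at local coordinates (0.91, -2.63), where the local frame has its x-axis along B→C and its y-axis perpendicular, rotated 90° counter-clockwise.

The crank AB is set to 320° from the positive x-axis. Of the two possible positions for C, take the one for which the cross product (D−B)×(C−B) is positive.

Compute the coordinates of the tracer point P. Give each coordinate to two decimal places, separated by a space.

3.11 -2.15

A=(0,0), D=(11.00,0)
B = A + 1.00·(cos320°, sin320°) = (0.7660, -0.6428)
|BD| = 10.2541
circle(B,7.00) ∩ circle(D,6.00): a=5.7610, h=3.9764
  candidates: C₊=(6.2664,3.6869) cross=40.774; C₋=(6.7649,-4.2502) cross=-40.774
  mode + wants cross > 0 → take C=(6.2664,3.6869) (cross=40.774)
ex = (C−B)/|BC| = (0.7858,0.6185); ey = (-0.6185,0.7858)
P = B + 0.91·ex + -2.63·ey = (3.1078,-2.1465)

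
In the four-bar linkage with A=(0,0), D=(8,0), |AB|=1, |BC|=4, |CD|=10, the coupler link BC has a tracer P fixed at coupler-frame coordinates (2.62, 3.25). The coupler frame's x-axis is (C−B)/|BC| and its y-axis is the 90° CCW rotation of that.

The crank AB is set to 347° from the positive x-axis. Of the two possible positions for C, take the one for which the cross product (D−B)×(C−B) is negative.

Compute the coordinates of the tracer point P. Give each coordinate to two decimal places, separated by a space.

2.05 -4.26

A=(0,0), D=(8.00,0)
B = A + 1.00·(cos347°, sin347°) = (0.9744, -0.2250)
|BD| = 7.0292
circle(B,4.00) ∩ circle(D,10.00): a=-2.4604, h=3.1538
  candidates: C₊=(-1.5857,2.8485) cross=22.169; C₋=(-1.3839,-3.4558) cross=-22.169
  mode - wants cross < 0 → take C=(-1.3839,-3.4558) (cross=-22.169)
ex = (C−B)/|BC| = (-0.5896,-0.8077); ey = (0.8077,-0.5896)
P = B + 2.62·ex + 3.25·ey = (2.0548,-4.2573)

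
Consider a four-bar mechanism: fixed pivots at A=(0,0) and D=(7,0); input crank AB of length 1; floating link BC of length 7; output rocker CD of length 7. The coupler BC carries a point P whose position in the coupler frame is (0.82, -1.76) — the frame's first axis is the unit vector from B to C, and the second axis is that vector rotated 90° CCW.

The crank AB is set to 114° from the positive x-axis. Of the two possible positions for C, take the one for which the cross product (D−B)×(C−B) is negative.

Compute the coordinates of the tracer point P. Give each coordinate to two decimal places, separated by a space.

A=(0,0), D=(7.00,0)
B = A + 1.00·(cos114°, sin114°) = (-0.4067, 0.9135)
|BD| = 7.4629
circle(B,7.00) ∩ circle(D,7.00): a=3.7314, h=5.9225
  candidates: C₊=(4.0216,6.3348) cross=44.199; C₋=(2.5716,-5.4212) cross=-44.199
  mode - wants cross < 0 → take C=(2.5716,-5.4212) (cross=-44.199)
ex = (C−B)/|BC| = (0.4255,-0.9050); ey = (0.9050,0.4255)
P = B + 0.82·ex + -1.76·ey = (-1.6506,-0.5774)

-1.65 -0.58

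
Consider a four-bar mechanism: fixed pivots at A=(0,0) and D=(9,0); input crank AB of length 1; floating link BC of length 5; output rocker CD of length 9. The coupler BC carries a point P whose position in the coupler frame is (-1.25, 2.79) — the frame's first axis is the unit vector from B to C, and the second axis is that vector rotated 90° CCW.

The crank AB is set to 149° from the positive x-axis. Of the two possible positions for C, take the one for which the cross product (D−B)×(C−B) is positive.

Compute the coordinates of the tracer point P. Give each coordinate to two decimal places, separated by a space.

-3.91 0.71

A=(0,0), D=(9.00,0)
B = A + 1.00·(cos149°, sin149°) = (-0.8572, 0.5150)
|BD| = 9.8706
circle(B,5.00) ∩ circle(D,9.00): a=2.0986, h=4.5383
  candidates: C₊=(1.4754,4.9376) cross=44.795; C₋=(1.0018,-4.1265) cross=-44.795
  mode + wants cross > 0 → take C=(1.4754,4.9376) (cross=44.795)
ex = (C−B)/|BC| = (0.4665,0.8845); ey = (-0.8845,0.4665)
P = B + -1.25·ex + 2.79·ey = (-3.9081,0.7110)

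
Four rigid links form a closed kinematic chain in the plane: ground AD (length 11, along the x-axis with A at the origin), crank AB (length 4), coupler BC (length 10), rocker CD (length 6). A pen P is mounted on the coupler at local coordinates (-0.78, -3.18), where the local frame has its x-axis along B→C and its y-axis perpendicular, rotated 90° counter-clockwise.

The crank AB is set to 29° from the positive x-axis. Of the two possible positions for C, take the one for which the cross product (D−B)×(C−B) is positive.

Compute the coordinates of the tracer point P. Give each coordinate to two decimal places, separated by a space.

3.99 -1.30

A=(0,0), D=(11.00,0)
B = A + 4.00·(cos29°, sin29°) = (3.4985, 1.9392)
|BD| = 7.7481
circle(B,10.00) ∩ circle(D,6.00): a=8.0041, h=5.9945
  candidates: C₊=(12.7482,5.7397) cross=46.446; C₋=(9.7475,-5.8678) cross=-46.446
  mode + wants cross > 0 → take C=(12.7482,5.7397) (cross=46.446)
ex = (C−B)/|BC| = (0.9250,0.3800); ey = (-0.3800,0.9250)
P = B + -0.78·ex + -3.18·ey = (3.9855,-1.2986)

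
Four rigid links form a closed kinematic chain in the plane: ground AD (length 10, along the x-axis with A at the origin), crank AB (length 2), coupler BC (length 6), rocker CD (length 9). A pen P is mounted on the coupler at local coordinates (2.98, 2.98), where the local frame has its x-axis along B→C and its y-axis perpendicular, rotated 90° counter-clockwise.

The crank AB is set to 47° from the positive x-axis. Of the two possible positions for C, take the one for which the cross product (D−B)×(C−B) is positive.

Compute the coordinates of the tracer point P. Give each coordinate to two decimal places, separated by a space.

A=(0,0), D=(10.00,0)
B = A + 2.00·(cos47°, sin47°) = (1.3640, 1.4627)
|BD| = 8.7590
circle(B,6.00) ∩ circle(D,9.00): a=1.8107, h=5.7203
  candidates: C₊=(4.1045,6.8003) cross=50.104; C₋=(2.1940,-4.4796) cross=-50.104
  mode + wants cross > 0 → take C=(4.1045,6.8003) (cross=50.104)
ex = (C−B)/|BC| = (0.4568,0.8896); ey = (-0.8896,0.4568)
P = B + 2.98·ex + 2.98·ey = (0.0741,5.4748)

0.07 5.47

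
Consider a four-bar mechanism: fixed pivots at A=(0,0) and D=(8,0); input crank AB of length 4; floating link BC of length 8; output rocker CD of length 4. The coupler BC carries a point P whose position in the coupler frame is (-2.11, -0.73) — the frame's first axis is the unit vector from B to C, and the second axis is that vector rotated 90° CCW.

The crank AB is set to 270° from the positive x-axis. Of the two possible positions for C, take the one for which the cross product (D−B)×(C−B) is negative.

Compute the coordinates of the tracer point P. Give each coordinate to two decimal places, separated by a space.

A=(0,0), D=(8.00,0)
B = A + 4.00·(cos270°, sin270°) = (-0.0000, -4.0000)
|BD| = 8.9443
circle(B,8.00) ∩ circle(D,4.00): a=7.1554, h=3.5777
  candidates: C₊=(4.8000,2.4000) cross=32.000; C₋=(8.0000,-4.0000) cross=-32.000
  mode - wants cross < 0 → take C=(8.0000,-4.0000) (cross=-32.000)
ex = (C−B)/|BC| = (1.0000,-0.0000); ey = (0.0000,1.0000)
P = B + -2.11·ex + -0.73·ey = (-2.1100,-4.7300)

-2.11 -4.73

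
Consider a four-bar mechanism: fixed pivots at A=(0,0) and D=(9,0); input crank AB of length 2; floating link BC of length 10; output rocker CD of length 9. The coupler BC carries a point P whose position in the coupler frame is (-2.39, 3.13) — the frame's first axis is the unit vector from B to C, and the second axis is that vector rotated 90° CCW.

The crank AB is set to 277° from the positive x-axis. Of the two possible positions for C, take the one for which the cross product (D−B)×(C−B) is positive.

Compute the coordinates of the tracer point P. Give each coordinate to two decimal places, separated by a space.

A=(0,0), D=(9.00,0)
B = A + 2.00·(cos277°, sin277°) = (0.2437, -1.9851)
|BD| = 8.9785
circle(B,10.00) ∩ circle(D,9.00): a=5.5473, h=8.3203
  candidates: C₊=(3.8142,7.3558) cross=74.703; C₋=(7.4933,-8.8730) cross=-74.703
  mode + wants cross > 0 → take C=(3.8142,7.3558) (cross=74.703)
ex = (C−B)/|BC| = (0.3570,0.9341); ey = (-0.9341,0.3570)
P = B + -2.39·ex + 3.13·ey = (-3.5333,-3.1000)

-3.53 -3.10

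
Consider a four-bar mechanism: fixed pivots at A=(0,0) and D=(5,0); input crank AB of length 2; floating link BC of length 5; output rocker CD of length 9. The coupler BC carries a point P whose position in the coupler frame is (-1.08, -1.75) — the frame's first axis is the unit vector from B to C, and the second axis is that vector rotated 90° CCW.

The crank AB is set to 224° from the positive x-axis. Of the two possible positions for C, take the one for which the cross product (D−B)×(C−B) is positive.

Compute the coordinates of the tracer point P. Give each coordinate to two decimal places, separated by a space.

A=(0,0), D=(5.00,0)
B = A + 2.00·(cos224°, sin224°) = (-1.4387, -1.3893)
|BD| = 6.5869
circle(B,5.00) ∩ circle(D,9.00): a=-0.9575, h=4.9075
  candidates: C₊=(-3.4097,3.2058) cross=32.325; C₋=(-1.3395,-6.3883) cross=-32.325
  mode + wants cross > 0 → take C=(-3.4097,3.2058) (cross=32.325)
ex = (C−B)/|BC| = (-0.3942,0.9190); ey = (-0.9190,-0.3942)
P = B + -1.08·ex + -1.75·ey = (0.5954,-1.6920)

0.60 -1.69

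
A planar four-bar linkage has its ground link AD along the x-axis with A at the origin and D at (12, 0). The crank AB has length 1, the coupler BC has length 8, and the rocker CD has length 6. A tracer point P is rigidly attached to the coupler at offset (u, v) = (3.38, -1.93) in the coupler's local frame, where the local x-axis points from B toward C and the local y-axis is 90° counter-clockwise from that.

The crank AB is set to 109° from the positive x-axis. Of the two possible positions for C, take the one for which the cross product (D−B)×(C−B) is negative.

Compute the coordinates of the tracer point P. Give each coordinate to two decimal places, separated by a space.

A=(0,0), D=(12.00,0)
B = A + 1.00·(cos109°, sin109°) = (-0.3256, 0.9455)
|BD| = 12.3618
circle(B,8.00) ∩ circle(D,6.00): a=7.3134, h=3.2425
  candidates: C₊=(7.2144,3.6192) cross=40.083; C₋=(6.7184,-2.8469) cross=-40.083
  mode - wants cross < 0 → take C=(6.7184,-2.8469) (cross=-40.083)
ex = (C−B)/|BC| = (0.8805,-0.4741); ey = (0.4741,0.8805)
P = B + 3.38·ex + -1.93·ey = (1.7356,-2.3561)

1.74 -2.36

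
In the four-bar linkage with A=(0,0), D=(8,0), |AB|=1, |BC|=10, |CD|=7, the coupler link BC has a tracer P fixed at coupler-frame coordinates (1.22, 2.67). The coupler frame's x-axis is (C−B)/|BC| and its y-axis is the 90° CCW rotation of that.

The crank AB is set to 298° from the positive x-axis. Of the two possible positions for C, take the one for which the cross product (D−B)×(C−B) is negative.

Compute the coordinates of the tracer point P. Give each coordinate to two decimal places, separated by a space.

3.07 0.49

A=(0,0), D=(8.00,0)
B = A + 1.00·(cos298°, sin298°) = (0.4695, -0.8829)
|BD| = 7.5821
circle(B,10.00) ∩ circle(D,7.00): a=7.1542, h=6.9869
  candidates: C₊=(6.7614,6.8895) cross=52.976; C₋=(8.3887,-6.9892) cross=-52.976
  mode - wants cross < 0 → take C=(8.3887,-6.9892) (cross=-52.976)
ex = (C−B)/|BC| = (0.7919,-0.6106); ey = (0.6106,0.7919)
P = B + 1.22·ex + 2.67·ey = (3.0660,0.4865)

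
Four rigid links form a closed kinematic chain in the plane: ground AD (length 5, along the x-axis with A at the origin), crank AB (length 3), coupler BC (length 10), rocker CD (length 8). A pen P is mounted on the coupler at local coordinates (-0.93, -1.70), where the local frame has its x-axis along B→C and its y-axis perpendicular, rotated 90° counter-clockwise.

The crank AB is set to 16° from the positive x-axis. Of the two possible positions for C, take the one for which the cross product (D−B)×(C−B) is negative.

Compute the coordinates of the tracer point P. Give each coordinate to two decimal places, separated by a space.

1.01 0.33

A=(0,0), D=(5.00,0)
B = A + 3.00·(cos16°, sin16°) = (2.8838, 0.8269)
|BD| = 2.2720
circle(B,10.00) ∩ circle(D,8.00): a=9.0584, h=4.2361
  candidates: C₊=(12.8627,1.4757) cross=9.625; C₋=(9.7792,-6.4155) cross=-9.625
  mode - wants cross < 0 → take C=(9.7792,-6.4155) (cross=-9.625)
ex = (C−B)/|BC| = (0.6895,-0.7242); ey = (0.7242,0.6895)
P = B + -0.93·ex + -1.70·ey = (1.0113,0.3282)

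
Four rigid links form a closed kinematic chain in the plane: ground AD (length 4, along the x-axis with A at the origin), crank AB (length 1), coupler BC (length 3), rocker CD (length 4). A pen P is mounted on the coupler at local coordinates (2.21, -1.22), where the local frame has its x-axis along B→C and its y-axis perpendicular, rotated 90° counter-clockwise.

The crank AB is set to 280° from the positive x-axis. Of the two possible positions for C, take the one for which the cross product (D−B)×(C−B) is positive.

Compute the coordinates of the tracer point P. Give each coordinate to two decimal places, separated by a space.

1.65 1.06

A=(0,0), D=(4.00,0)
B = A + 1.00·(cos280°, sin280°) = (0.1736, -0.9848)
|BD| = 3.9511
circle(B,3.00) ∩ circle(D,4.00): a=1.0897, h=2.7951
  candidates: C₊=(0.5323,1.9937) cross=11.044; C₋=(1.9256,-3.4201) cross=-11.044
  mode + wants cross > 0 → take C=(0.5323,1.9937) (cross=11.044)
ex = (C−B)/|BC| = (0.1195,0.9928); ey = (-0.9928,0.1195)
P = B + 2.21·ex + -1.22·ey = (1.6491,1.0635)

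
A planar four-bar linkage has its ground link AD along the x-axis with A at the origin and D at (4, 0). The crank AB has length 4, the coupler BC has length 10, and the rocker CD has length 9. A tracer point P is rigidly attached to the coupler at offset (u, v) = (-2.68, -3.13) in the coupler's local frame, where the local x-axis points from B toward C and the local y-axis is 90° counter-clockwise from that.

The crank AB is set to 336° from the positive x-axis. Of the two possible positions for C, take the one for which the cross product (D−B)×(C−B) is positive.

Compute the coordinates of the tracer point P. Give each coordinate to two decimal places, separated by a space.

A=(0,0), D=(4.00,0)
B = A + 4.00·(cos336°, sin336°) = (3.6542, -1.6269)
|BD| = 1.6633
circle(B,10.00) ∩ circle(D,9.00): a=6.5432, h=7.5622
  candidates: C₊=(-2.3823,6.3455) cross=12.578; C₋=(12.4115,3.2010) cross=-12.578
  mode + wants cross > 0 → take C=(-2.3823,6.3455) (cross=12.578)
ex = (C−B)/|BC| = (-0.6037,0.7972); ey = (-0.7972,-0.6037)
P = B + -2.68·ex + -3.13·ey = (7.7674,-1.8741)

7.77 -1.87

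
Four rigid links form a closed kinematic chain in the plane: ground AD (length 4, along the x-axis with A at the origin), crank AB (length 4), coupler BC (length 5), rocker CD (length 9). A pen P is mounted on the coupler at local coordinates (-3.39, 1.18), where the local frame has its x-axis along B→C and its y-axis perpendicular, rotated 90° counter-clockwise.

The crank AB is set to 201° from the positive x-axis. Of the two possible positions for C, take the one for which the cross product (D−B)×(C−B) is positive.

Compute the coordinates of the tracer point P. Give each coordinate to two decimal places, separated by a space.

A=(0,0), D=(4.00,0)
B = A + 4.00·(cos201°, sin201°) = (-3.7343, -1.4335)
|BD| = 7.8660
circle(B,5.00) ∩ circle(D,9.00): a=0.3734, h=4.9860
  candidates: C₊=(-4.2758,3.5371) cross=39.220; C₋=(-2.4585,-6.2680) cross=-39.220
  mode + wants cross > 0 → take C=(-4.2758,3.5371) (cross=39.220)
ex = (C−B)/|BC| = (-0.1083,0.9941); ey = (-0.9941,-0.1083)
P = B + -3.39·ex + 1.18·ey = (-4.5403,-4.9313)

-4.54 -4.93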